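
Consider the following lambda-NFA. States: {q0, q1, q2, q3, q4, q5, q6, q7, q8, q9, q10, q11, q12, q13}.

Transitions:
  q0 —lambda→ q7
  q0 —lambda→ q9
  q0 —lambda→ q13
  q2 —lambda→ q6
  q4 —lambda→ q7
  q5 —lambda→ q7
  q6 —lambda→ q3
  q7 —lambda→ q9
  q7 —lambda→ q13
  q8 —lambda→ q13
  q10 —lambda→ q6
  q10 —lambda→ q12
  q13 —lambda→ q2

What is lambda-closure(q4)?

{q2, q3, q4, q6, q7, q9, q13}

Start with {q4}.
From q4 via lambda: add q7.
From q7 via lambda: add q9, q13.
From q13 via lambda: add q2.
From q2 via lambda: add q6.
From q6 via lambda: add q3.
No new states can be added; the closed set is {q2, q3, q4, q6, q7, q9, q13}.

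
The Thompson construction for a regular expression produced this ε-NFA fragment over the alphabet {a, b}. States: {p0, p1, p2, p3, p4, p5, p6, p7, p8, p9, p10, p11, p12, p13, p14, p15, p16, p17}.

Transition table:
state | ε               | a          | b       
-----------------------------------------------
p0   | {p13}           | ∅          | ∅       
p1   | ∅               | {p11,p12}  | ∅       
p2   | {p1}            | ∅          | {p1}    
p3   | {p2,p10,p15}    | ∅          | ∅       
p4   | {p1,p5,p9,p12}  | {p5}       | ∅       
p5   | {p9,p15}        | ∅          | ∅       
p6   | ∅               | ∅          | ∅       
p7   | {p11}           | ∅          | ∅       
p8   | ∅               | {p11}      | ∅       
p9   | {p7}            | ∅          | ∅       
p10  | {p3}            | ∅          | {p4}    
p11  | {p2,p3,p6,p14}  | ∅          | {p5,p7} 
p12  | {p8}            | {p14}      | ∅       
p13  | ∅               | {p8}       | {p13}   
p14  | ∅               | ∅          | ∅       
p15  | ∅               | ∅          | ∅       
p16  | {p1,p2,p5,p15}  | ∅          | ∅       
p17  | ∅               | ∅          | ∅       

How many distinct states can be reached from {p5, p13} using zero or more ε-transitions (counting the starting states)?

12

Start with {p5, p13}.
From p5 via ε: add p9, p15.
From p9 via ε: add p7.
From p7 via ε: add p11.
From p11 via ε: add p2, p3, p6, p14.
From p2 via ε: add p1.
From p3 via ε: add p10.
ε-closure = {p1, p2, p3, p5, p6, p7, p9, p10, p11, p13, p14, p15}, which has 12 states.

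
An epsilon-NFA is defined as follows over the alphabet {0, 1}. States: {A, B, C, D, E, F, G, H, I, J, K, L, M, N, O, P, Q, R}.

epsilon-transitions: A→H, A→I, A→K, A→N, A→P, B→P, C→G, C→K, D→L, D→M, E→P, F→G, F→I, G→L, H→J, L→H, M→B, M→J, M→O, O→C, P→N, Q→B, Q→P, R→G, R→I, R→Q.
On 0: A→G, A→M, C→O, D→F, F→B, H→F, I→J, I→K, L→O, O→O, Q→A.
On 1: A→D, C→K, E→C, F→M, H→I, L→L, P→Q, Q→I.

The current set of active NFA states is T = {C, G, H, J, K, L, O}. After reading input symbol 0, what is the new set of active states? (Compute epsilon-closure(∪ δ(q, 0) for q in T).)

{C, F, G, H, I, J, K, L, O}

C on 0 → {O}.
H on 0 → {F}.
L on 0 → {O}.
O on 0 → {O}.
No 0-transition from G, J, K.
Union after reading 0: {F, O}.
Now take the epsilon-closure:
From F via epsilon: add G, I.
From O via epsilon: add C.
From C via epsilon: add K.
From G via epsilon: add L.
From L via epsilon: add H.
From H via epsilon: add J.
No new states can be added; the closed set is {C, F, G, H, I, J, K, L, O}.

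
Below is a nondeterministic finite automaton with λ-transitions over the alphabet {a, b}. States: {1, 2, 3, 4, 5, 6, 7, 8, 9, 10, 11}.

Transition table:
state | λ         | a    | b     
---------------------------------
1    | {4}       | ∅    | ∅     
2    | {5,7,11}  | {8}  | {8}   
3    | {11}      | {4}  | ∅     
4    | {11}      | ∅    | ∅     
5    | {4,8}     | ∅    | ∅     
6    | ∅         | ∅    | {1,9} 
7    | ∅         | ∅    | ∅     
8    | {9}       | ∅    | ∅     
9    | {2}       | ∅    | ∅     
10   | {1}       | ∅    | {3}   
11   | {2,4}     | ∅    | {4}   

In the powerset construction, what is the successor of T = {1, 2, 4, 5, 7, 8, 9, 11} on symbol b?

2 on b → {8}.
11 on b → {4}.
No b-transition from 1, 4, 5, 7, 8, 9.
Union after reading b: {4, 8}.
Now take the λ-closure:
From 4 via λ: add 11.
From 8 via λ: add 9.
From 9 via λ: add 2.
From 2 via λ: add 5, 7.
No new states can be added; the closed set is {2, 4, 5, 7, 8, 9, 11}.

{2, 4, 5, 7, 8, 9, 11}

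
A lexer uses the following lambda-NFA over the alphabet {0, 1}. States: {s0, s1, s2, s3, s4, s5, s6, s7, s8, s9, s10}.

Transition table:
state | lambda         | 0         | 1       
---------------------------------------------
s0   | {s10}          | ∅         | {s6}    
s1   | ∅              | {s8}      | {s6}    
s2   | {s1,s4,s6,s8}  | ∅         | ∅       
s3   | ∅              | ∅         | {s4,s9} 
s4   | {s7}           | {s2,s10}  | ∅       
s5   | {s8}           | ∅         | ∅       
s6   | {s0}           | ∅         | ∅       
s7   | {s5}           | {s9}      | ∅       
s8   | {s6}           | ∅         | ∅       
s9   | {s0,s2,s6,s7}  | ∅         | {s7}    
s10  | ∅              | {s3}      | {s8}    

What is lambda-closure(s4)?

{s0, s4, s5, s6, s7, s8, s10}

Start with {s4}.
From s4 via lambda: add s7.
From s7 via lambda: add s5.
From s5 via lambda: add s8.
From s8 via lambda: add s6.
From s6 via lambda: add s0.
From s0 via lambda: add s10.
No new states can be added; the closed set is {s0, s4, s5, s6, s7, s8, s10}.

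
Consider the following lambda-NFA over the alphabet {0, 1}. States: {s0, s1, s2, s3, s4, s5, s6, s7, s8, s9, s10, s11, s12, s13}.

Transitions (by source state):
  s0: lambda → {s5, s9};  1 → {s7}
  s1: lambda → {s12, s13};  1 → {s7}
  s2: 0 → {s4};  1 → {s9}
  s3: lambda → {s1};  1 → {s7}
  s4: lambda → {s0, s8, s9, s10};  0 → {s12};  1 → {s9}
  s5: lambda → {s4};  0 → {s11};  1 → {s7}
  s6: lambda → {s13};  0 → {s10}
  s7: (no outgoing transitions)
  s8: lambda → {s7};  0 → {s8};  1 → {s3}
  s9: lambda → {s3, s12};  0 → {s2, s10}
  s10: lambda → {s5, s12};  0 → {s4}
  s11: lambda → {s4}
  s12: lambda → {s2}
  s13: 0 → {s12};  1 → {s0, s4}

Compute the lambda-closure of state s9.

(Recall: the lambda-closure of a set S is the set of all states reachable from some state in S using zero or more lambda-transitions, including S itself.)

Start with {s9}.
From s9 via lambda: add s3, s12.
From s3 via lambda: add s1.
From s12 via lambda: add s2.
From s1 via lambda: add s13.
No new states can be added; the closed set is {s1, s2, s3, s9, s12, s13}.

{s1, s2, s3, s9, s12, s13}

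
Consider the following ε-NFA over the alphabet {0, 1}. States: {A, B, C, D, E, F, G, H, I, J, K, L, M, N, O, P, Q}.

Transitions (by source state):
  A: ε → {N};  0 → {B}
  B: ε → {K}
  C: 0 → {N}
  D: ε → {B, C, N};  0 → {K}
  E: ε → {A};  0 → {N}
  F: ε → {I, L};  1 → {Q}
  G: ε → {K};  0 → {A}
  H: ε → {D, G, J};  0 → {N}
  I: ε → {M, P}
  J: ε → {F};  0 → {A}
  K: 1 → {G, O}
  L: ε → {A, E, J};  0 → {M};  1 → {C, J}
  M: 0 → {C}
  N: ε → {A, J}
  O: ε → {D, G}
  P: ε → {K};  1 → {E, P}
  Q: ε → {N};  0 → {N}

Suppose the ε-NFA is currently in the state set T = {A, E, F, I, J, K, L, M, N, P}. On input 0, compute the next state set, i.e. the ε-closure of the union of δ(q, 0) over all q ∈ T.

{A, B, C, E, F, I, J, K, L, M, N, P}

A on 0 → {B}.
E on 0 → {N}.
J on 0 → {A}.
L on 0 → {M}.
M on 0 → {C}.
No 0-transition from F, I, K, N, P.
Union after reading 0: {A, B, C, M, N}.
Now take the ε-closure:
From B via ε: add K.
From N via ε: add J.
From J via ε: add F.
From F via ε: add I, L.
From I via ε: add P.
From L via ε: add E.
No new states can be added; the closed set is {A, B, C, E, F, I, J, K, L, M, N, P}.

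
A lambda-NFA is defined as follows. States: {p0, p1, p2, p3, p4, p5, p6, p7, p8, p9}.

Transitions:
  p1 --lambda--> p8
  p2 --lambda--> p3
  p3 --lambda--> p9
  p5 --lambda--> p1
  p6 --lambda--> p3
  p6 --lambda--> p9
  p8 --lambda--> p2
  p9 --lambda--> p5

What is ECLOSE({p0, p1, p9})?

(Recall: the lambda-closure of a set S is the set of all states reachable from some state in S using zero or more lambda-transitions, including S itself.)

Start with {p0, p1, p9}.
From p1 via lambda: add p8.
From p9 via lambda: add p5.
From p8 via lambda: add p2.
From p2 via lambda: add p3.
No new states can be added; the closed set is {p0, p1, p2, p3, p5, p8, p9}.

{p0, p1, p2, p3, p5, p8, p9}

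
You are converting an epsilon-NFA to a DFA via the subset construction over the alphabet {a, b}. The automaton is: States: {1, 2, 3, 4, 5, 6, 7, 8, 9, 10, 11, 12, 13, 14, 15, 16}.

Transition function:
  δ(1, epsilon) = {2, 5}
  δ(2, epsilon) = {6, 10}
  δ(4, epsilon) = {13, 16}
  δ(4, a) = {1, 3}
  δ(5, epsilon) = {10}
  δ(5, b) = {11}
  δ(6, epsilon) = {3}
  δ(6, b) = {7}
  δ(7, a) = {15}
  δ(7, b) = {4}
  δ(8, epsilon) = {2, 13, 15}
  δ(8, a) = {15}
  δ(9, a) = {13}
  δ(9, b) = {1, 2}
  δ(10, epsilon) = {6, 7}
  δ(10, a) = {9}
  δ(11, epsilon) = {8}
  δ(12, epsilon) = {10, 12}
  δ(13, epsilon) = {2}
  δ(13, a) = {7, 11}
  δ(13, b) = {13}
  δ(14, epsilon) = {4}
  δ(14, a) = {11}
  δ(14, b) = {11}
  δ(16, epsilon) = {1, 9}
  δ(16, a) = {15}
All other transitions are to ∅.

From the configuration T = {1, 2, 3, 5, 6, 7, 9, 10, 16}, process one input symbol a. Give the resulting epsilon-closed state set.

7 on a → {15}.
9 on a → {13}.
10 on a → {9}.
16 on a → {15}.
No a-transition from 1, 2, 3, 5, 6.
Union after reading a: {9, 13, 15}.
Now take the epsilon-closure:
From 13 via epsilon: add 2.
From 2 via epsilon: add 6, 10.
From 6 via epsilon: add 3.
From 10 via epsilon: add 7.
No new states can be added; the closed set is {2, 3, 6, 7, 9, 10, 13, 15}.

{2, 3, 6, 7, 9, 10, 13, 15}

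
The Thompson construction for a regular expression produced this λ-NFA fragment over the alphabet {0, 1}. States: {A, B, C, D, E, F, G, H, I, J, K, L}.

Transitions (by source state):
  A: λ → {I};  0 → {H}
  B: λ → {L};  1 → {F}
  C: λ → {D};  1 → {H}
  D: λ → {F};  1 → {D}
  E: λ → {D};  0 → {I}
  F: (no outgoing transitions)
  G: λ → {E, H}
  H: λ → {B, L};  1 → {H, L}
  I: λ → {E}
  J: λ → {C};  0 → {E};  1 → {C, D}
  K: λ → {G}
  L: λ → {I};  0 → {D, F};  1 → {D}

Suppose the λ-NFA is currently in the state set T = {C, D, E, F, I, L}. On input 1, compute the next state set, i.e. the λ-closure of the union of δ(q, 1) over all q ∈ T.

{B, D, E, F, H, I, L}

C on 1 → {H}.
D on 1 → {D}.
L on 1 → {D}.
No 1-transition from E, F, I.
Union after reading 1: {D, H}.
Now take the λ-closure:
From D via λ: add F.
From H via λ: add B, L.
From L via λ: add I.
From I via λ: add E.
No new states can be added; the closed set is {B, D, E, F, H, I, L}.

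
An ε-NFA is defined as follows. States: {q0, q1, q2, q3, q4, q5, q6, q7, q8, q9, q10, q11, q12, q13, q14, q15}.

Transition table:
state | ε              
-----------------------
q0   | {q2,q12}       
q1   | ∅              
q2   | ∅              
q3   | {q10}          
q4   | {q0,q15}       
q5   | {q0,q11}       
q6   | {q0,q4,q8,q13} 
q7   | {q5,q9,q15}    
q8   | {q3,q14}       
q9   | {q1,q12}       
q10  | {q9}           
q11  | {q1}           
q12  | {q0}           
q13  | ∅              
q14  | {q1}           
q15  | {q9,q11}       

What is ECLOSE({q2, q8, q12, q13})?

Start with {q2, q8, q12, q13}.
From q8 via ε: add q3, q14.
From q12 via ε: add q0.
From q3 via ε: add q10.
From q14 via ε: add q1.
From q10 via ε: add q9.
No new states can be added; the closed set is {q0, q1, q2, q3, q8, q9, q10, q12, q13, q14}.

{q0, q1, q2, q3, q8, q9, q10, q12, q13, q14}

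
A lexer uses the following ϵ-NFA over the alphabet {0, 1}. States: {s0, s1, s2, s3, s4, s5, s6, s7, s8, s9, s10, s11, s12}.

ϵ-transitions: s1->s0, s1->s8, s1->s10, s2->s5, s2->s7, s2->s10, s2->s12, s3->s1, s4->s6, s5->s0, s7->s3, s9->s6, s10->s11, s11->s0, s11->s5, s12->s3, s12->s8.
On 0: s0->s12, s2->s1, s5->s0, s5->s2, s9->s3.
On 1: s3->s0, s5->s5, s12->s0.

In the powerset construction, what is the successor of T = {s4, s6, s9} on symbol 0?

s9 on 0 → {s3}.
No 0-transition from s4, s6.
Union after reading 0: {s3}.
Now take the ϵ-closure:
From s3 via ϵ: add s1.
From s1 via ϵ: add s0, s8, s10.
From s10 via ϵ: add s11.
From s11 via ϵ: add s5.
No new states can be added; the closed set is {s0, s1, s3, s5, s8, s10, s11}.

{s0, s1, s3, s5, s8, s10, s11}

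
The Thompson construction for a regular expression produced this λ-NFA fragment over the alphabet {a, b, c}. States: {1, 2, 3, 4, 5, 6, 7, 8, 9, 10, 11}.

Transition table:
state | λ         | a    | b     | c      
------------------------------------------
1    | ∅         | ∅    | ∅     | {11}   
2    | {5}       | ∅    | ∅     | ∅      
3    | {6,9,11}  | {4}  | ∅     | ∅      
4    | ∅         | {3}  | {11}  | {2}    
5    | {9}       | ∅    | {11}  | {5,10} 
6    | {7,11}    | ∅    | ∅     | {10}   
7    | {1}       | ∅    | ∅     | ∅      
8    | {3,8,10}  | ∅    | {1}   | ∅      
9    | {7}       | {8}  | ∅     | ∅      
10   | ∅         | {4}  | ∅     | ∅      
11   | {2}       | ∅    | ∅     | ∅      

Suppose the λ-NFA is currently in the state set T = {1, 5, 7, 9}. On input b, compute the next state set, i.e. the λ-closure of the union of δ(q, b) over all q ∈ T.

5 on b → {11}.
No b-transition from 1, 7, 9.
Union after reading b: {11}.
Now take the λ-closure:
From 11 via λ: add 2.
From 2 via λ: add 5.
From 5 via λ: add 9.
From 9 via λ: add 7.
From 7 via λ: add 1.
No new states can be added; the closed set is {1, 2, 5, 7, 9, 11}.

{1, 2, 5, 7, 9, 11}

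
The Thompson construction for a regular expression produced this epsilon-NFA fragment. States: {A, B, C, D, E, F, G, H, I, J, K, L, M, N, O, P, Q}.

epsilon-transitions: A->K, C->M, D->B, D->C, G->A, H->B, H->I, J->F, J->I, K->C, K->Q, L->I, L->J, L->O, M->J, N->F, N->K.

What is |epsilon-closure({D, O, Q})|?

Start with {D, O, Q}.
From D via epsilon: add B, C.
From C via epsilon: add M.
From M via epsilon: add J.
From J via epsilon: add F, I.
epsilon-closure = {B, C, D, F, I, J, M, O, Q}, which has 9 states.

9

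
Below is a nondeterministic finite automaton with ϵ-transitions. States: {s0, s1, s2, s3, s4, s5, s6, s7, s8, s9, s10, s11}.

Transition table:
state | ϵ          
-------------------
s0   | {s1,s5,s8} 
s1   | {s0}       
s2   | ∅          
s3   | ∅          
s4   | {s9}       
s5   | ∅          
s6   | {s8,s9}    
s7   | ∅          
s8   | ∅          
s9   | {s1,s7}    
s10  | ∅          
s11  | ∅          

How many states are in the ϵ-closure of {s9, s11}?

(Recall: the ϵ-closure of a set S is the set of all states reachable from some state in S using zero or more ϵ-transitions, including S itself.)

Start with {s9, s11}.
From s9 via ϵ: add s1, s7.
From s1 via ϵ: add s0.
From s0 via ϵ: add s5, s8.
ϵ-closure = {s0, s1, s5, s7, s8, s9, s11}, which has 7 states.

7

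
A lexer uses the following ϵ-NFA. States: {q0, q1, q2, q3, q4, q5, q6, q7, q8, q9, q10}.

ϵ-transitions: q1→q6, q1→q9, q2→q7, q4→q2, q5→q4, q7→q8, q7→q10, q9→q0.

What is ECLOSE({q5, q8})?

Start with {q5, q8}.
From q5 via ϵ: add q4.
From q4 via ϵ: add q2.
From q2 via ϵ: add q7.
From q7 via ϵ: add q10.
No new states can be added; the closed set is {q2, q4, q5, q7, q8, q10}.

{q2, q4, q5, q7, q8, q10}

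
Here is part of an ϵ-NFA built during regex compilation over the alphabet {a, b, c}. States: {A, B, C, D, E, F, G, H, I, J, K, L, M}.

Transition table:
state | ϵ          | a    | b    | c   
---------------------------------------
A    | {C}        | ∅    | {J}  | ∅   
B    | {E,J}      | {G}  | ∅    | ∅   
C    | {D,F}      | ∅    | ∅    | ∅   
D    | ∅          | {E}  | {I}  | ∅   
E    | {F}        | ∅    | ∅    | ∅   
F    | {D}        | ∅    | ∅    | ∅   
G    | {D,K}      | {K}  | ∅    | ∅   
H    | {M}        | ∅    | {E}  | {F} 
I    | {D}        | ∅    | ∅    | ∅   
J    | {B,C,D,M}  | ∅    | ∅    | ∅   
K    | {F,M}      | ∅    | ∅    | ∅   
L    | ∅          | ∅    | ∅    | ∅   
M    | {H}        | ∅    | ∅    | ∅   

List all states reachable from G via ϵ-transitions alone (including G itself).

Start with {G}.
From G via ϵ: add D, K.
From K via ϵ: add F, M.
From M via ϵ: add H.
No new states can be added; the closed set is {D, F, G, H, K, M}.

{D, F, G, H, K, M}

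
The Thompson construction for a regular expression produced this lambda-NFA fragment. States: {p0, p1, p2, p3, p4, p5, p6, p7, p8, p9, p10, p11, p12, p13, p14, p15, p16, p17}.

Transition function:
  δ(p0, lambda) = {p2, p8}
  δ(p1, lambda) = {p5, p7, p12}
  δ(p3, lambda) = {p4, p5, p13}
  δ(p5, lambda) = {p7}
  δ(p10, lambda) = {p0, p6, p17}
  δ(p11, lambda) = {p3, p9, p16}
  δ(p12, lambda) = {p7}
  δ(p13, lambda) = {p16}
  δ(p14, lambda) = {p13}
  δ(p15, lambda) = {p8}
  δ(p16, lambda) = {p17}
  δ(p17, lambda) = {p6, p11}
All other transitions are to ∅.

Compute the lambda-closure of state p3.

Start with {p3}.
From p3 via lambda: add p4, p5, p13.
From p5 via lambda: add p7.
From p13 via lambda: add p16.
From p16 via lambda: add p17.
From p17 via lambda: add p6, p11.
From p11 via lambda: add p9.
No new states can be added; the closed set is {p3, p4, p5, p6, p7, p9, p11, p13, p16, p17}.

{p3, p4, p5, p6, p7, p9, p11, p13, p16, p17}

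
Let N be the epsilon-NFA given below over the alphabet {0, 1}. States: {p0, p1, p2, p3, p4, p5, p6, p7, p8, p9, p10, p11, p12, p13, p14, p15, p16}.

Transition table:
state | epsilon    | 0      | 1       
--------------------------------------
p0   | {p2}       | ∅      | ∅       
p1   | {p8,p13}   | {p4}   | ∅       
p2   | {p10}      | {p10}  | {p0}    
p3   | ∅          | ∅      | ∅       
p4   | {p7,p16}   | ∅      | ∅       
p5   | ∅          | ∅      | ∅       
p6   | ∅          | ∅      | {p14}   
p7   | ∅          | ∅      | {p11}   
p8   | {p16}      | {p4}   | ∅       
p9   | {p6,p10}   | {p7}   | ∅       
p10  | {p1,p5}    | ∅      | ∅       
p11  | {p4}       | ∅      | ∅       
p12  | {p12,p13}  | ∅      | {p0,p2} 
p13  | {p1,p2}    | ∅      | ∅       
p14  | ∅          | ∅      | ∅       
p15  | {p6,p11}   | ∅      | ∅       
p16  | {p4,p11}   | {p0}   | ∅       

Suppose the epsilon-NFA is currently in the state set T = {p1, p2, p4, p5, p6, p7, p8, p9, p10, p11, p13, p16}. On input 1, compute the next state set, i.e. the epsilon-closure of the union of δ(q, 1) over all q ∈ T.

p2 on 1 → {p0}.
p6 on 1 → {p14}.
p7 on 1 → {p11}.
No 1-transition from p1, p4, p5, p8, p9, p10, p11, p13, p16.
Union after reading 1: {p0, p11, p14}.
Now take the epsilon-closure:
From p0 via epsilon: add p2.
From p11 via epsilon: add p4.
From p2 via epsilon: add p10.
From p4 via epsilon: add p7, p16.
From p10 via epsilon: add p1, p5.
From p1 via epsilon: add p8, p13.
No new states can be added; the closed set is {p0, p1, p2, p4, p5, p7, p8, p10, p11, p13, p14, p16}.

{p0, p1, p2, p4, p5, p7, p8, p10, p11, p13, p14, p16}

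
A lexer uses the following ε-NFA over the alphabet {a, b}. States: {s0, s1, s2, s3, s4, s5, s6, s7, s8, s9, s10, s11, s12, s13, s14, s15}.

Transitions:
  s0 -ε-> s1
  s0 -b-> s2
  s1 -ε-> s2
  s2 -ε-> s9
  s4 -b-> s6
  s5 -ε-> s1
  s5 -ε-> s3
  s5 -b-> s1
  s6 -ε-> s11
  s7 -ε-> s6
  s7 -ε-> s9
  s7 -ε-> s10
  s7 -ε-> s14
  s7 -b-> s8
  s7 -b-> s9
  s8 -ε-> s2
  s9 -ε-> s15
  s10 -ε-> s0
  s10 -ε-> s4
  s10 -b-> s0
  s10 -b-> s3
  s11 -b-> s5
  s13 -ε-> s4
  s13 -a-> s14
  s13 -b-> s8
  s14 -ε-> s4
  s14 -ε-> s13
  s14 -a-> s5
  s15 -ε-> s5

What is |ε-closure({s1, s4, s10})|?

Start with {s1, s4, s10}.
From s1 via ε: add s2.
From s10 via ε: add s0.
From s2 via ε: add s9.
From s9 via ε: add s15.
From s15 via ε: add s5.
From s5 via ε: add s3.
ε-closure = {s0, s1, s2, s3, s4, s5, s9, s10, s15}, which has 9 states.

9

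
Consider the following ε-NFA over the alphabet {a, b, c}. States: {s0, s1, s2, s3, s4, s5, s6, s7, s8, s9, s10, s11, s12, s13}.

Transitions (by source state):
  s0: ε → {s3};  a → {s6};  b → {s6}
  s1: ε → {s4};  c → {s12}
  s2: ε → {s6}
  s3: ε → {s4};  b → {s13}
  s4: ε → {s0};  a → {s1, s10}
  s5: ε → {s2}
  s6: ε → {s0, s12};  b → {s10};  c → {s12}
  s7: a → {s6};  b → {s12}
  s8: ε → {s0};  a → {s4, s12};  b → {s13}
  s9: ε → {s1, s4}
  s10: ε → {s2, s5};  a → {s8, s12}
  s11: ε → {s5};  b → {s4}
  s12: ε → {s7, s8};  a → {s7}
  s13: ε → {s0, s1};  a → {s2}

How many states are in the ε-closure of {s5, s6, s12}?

Start with {s5, s6, s12}.
From s5 via ε: add s2.
From s6 via ε: add s0.
From s12 via ε: add s7, s8.
From s0 via ε: add s3.
From s3 via ε: add s4.
ε-closure = {s0, s2, s3, s4, s5, s6, s7, s8, s12}, which has 9 states.

9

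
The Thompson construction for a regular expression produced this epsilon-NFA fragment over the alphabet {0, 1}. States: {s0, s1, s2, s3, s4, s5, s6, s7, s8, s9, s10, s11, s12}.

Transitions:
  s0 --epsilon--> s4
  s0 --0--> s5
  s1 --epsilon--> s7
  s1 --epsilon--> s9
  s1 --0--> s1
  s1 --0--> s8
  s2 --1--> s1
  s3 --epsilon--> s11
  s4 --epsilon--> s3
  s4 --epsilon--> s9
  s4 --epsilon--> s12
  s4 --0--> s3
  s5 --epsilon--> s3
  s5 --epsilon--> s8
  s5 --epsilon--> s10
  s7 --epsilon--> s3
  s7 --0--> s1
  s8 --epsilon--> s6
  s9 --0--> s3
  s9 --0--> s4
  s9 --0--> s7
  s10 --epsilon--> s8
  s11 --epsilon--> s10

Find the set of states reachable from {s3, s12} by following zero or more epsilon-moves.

Start with {s3, s12}.
From s3 via epsilon: add s11.
From s11 via epsilon: add s10.
From s10 via epsilon: add s8.
From s8 via epsilon: add s6.
No new states can be added; the closed set is {s3, s6, s8, s10, s11, s12}.

{s3, s6, s8, s10, s11, s12}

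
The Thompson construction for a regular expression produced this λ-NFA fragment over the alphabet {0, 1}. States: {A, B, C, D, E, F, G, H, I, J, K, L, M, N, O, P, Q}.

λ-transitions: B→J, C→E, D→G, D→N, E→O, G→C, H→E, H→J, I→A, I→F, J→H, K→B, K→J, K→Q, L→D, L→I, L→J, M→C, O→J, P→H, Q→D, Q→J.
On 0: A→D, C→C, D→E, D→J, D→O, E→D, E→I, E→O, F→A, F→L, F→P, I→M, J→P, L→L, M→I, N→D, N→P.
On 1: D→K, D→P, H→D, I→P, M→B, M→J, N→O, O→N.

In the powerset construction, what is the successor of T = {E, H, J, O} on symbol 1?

H on 1 → {D}.
O on 1 → {N}.
No 1-transition from E, J.
Union after reading 1: {D, N}.
Now take the λ-closure:
From D via λ: add G.
From G via λ: add C.
From C via λ: add E.
From E via λ: add O.
From O via λ: add J.
From J via λ: add H.
No new states can be added; the closed set is {C, D, E, G, H, J, N, O}.

{C, D, E, G, H, J, N, O}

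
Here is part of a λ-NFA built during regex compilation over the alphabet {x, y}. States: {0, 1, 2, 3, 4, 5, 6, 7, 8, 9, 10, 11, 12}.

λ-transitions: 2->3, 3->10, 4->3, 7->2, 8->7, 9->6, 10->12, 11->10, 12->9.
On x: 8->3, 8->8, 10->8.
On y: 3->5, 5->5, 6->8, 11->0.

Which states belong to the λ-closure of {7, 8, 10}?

Start with {7, 8, 10}.
From 7 via λ: add 2.
From 10 via λ: add 12.
From 2 via λ: add 3.
From 12 via λ: add 9.
From 9 via λ: add 6.
No new states can be added; the closed set is {2, 3, 6, 7, 8, 9, 10, 12}.

{2, 3, 6, 7, 8, 9, 10, 12}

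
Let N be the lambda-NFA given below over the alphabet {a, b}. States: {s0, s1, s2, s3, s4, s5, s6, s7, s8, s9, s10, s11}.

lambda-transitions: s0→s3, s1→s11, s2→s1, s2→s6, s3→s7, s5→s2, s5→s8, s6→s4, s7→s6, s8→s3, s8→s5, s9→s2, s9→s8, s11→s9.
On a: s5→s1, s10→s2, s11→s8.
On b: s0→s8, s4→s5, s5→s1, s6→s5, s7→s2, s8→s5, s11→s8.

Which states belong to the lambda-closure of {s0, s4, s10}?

{s0, s3, s4, s6, s7, s10}

Start with {s0, s4, s10}.
From s0 via lambda: add s3.
From s3 via lambda: add s7.
From s7 via lambda: add s6.
No new states can be added; the closed set is {s0, s3, s4, s6, s7, s10}.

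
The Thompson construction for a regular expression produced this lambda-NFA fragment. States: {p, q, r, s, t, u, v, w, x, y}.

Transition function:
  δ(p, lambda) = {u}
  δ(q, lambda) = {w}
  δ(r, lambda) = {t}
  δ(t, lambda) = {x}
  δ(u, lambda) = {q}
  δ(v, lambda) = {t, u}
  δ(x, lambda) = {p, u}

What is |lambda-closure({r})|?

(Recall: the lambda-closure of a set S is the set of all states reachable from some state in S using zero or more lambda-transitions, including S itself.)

Start with {r}.
From r via lambda: add t.
From t via lambda: add x.
From x via lambda: add p, u.
From u via lambda: add q.
From q via lambda: add w.
lambda-closure = {p, q, r, t, u, w, x}, which has 7 states.

7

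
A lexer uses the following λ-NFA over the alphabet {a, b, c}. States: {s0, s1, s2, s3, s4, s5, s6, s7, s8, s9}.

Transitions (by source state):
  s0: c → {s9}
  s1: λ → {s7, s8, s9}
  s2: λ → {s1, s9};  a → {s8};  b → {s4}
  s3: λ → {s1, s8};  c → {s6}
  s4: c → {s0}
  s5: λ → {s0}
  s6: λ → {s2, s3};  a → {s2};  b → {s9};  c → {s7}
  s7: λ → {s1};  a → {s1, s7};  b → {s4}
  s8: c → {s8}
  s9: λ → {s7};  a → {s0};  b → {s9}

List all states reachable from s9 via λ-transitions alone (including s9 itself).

{s1, s7, s8, s9}

Start with {s9}.
From s9 via λ: add s7.
From s7 via λ: add s1.
From s1 via λ: add s8.
No new states can be added; the closed set is {s1, s7, s8, s9}.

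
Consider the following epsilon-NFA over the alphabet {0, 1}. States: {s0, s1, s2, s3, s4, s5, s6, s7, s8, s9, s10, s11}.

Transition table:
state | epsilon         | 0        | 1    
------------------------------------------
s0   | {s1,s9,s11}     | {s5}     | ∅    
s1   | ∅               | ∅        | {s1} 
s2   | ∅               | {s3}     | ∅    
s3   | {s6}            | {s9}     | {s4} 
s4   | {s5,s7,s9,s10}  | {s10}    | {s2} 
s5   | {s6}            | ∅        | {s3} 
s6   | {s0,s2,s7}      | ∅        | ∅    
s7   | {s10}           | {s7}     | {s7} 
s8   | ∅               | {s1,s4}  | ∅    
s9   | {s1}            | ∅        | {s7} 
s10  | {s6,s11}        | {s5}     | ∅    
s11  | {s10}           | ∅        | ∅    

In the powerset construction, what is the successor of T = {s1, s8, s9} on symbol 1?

{s0, s1, s2, s6, s7, s9, s10, s11}

s1 on 1 → {s1}.
s9 on 1 → {s7}.
No 1-transition from s8.
Union after reading 1: {s1, s7}.
Now take the epsilon-closure:
From s7 via epsilon: add s10.
From s10 via epsilon: add s6, s11.
From s6 via epsilon: add s0, s2.
From s0 via epsilon: add s9.
No new states can be added; the closed set is {s0, s1, s2, s6, s7, s9, s10, s11}.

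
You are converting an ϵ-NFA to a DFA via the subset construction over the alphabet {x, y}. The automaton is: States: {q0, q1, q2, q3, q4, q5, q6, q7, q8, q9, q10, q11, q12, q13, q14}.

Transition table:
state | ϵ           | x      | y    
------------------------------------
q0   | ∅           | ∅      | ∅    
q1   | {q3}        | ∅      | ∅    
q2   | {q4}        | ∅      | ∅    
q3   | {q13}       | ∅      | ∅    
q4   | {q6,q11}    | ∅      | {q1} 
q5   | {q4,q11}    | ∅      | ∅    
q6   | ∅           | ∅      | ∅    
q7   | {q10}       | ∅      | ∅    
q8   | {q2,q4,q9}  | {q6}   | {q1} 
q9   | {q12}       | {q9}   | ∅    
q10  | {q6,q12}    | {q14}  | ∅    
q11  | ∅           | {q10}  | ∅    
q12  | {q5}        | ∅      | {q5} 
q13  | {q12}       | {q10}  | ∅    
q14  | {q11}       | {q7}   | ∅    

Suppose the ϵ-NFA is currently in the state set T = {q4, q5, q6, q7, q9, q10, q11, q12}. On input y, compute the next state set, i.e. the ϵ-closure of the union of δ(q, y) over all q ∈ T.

{q1, q3, q4, q5, q6, q11, q12, q13}

q4 on y → {q1}.
q12 on y → {q5}.
No y-transition from q5, q6, q7, q9, q10, q11.
Union after reading y: {q1, q5}.
Now take the ϵ-closure:
From q1 via ϵ: add q3.
From q5 via ϵ: add q4, q11.
From q3 via ϵ: add q13.
From q4 via ϵ: add q6.
From q13 via ϵ: add q12.
No new states can be added; the closed set is {q1, q3, q4, q5, q6, q11, q12, q13}.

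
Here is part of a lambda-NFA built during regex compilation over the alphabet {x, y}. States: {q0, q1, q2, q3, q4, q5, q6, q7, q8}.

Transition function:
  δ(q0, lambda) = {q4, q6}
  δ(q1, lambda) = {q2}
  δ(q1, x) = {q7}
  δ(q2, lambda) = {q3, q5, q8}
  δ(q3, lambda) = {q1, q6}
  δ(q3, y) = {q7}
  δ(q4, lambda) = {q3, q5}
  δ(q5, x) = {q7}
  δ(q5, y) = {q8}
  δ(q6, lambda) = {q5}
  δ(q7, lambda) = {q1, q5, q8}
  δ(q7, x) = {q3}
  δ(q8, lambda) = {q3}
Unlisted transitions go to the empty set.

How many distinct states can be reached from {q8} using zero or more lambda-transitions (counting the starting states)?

Start with {q8}.
From q8 via lambda: add q3.
From q3 via lambda: add q1, q6.
From q1 via lambda: add q2.
From q6 via lambda: add q5.
lambda-closure = {q1, q2, q3, q5, q6, q8}, which has 6 states.

6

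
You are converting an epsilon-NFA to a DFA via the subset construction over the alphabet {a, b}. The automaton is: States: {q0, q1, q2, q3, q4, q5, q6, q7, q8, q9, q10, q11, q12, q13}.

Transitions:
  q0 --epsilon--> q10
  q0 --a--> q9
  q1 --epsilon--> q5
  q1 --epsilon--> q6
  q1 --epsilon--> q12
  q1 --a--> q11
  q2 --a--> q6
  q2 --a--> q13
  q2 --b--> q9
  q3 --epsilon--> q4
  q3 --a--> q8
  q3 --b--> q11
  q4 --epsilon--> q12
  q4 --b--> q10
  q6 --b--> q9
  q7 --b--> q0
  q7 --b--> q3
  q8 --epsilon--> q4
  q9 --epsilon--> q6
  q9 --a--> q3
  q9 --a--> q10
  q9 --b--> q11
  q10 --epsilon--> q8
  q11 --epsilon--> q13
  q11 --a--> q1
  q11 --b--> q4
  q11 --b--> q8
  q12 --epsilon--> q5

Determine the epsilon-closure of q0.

Start with {q0}.
From q0 via epsilon: add q10.
From q10 via epsilon: add q8.
From q8 via epsilon: add q4.
From q4 via epsilon: add q12.
From q12 via epsilon: add q5.
No new states can be added; the closed set is {q0, q4, q5, q8, q10, q12}.

{q0, q4, q5, q8, q10, q12}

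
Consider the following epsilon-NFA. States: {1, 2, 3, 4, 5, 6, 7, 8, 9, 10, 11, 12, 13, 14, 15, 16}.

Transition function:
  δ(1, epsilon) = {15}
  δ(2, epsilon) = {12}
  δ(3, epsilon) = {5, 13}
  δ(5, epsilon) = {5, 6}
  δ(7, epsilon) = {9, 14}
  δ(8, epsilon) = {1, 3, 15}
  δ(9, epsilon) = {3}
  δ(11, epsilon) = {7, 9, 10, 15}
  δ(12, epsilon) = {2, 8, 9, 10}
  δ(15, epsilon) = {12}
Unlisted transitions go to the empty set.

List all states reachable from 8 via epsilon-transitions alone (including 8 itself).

{1, 2, 3, 5, 6, 8, 9, 10, 12, 13, 15}

Start with {8}.
From 8 via epsilon: add 1, 3, 15.
From 3 via epsilon: add 5, 13.
From 15 via epsilon: add 12.
From 5 via epsilon: add 6.
From 12 via epsilon: add 2, 9, 10.
No new states can be added; the closed set is {1, 2, 3, 5, 6, 8, 9, 10, 12, 13, 15}.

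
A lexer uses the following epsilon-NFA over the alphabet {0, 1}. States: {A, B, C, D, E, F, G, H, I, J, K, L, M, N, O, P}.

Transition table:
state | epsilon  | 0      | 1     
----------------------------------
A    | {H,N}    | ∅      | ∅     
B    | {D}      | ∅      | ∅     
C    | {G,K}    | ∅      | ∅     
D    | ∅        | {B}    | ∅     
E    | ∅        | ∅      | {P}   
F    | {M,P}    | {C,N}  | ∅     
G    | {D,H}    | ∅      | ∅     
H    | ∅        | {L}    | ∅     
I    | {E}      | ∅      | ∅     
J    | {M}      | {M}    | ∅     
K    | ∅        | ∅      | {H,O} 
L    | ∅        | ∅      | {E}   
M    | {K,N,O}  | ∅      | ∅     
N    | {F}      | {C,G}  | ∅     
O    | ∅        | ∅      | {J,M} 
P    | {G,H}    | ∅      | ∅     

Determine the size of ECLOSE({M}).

9

Start with {M}.
From M via epsilon: add K, N, O.
From N via epsilon: add F.
From F via epsilon: add P.
From P via epsilon: add G, H.
From G via epsilon: add D.
epsilon-closure = {D, F, G, H, K, M, N, O, P}, which has 9 states.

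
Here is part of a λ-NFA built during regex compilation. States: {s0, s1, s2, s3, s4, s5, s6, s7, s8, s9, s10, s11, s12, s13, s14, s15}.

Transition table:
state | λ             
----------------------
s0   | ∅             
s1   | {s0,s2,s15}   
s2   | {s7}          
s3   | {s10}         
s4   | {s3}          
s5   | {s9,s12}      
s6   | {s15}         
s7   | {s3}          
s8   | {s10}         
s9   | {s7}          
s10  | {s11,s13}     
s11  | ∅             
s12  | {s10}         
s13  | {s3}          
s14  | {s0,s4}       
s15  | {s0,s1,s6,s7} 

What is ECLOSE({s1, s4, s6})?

Start with {s1, s4, s6}.
From s1 via λ: add s0, s2, s15.
From s4 via λ: add s3.
From s2 via λ: add s7.
From s3 via λ: add s10.
From s10 via λ: add s11, s13.
No new states can be added; the closed set is {s0, s1, s2, s3, s4, s6, s7, s10, s11, s13, s15}.

{s0, s1, s2, s3, s4, s6, s7, s10, s11, s13, s15}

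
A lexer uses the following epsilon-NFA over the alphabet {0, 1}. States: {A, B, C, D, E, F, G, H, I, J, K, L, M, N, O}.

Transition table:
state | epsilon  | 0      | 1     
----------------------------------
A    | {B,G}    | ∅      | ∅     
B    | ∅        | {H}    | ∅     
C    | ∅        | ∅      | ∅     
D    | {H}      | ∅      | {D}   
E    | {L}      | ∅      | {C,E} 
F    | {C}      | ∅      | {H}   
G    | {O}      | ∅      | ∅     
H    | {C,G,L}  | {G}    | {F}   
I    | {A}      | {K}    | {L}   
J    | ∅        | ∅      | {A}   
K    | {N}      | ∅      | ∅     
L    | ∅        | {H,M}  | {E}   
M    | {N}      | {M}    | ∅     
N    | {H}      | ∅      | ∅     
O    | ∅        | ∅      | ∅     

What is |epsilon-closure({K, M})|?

8

Start with {K, M}.
From K via epsilon: add N.
From N via epsilon: add H.
From H via epsilon: add C, G, L.
From G via epsilon: add O.
epsilon-closure = {C, G, H, K, L, M, N, O}, which has 8 states.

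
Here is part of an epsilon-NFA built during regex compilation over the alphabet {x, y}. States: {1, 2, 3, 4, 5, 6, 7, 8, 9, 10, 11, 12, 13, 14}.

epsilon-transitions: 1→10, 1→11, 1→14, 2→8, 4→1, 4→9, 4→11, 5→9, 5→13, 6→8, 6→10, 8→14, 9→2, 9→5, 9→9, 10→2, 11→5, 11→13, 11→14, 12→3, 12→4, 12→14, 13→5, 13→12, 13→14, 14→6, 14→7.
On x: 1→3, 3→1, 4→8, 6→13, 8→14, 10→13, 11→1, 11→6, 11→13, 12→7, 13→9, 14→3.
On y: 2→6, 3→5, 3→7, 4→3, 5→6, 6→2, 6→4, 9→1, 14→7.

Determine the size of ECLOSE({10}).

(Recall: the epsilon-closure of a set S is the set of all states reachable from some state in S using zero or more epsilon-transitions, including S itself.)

6

Start with {10}.
From 10 via epsilon: add 2.
From 2 via epsilon: add 8.
From 8 via epsilon: add 14.
From 14 via epsilon: add 6, 7.
epsilon-closure = {2, 6, 7, 8, 10, 14}, which has 6 states.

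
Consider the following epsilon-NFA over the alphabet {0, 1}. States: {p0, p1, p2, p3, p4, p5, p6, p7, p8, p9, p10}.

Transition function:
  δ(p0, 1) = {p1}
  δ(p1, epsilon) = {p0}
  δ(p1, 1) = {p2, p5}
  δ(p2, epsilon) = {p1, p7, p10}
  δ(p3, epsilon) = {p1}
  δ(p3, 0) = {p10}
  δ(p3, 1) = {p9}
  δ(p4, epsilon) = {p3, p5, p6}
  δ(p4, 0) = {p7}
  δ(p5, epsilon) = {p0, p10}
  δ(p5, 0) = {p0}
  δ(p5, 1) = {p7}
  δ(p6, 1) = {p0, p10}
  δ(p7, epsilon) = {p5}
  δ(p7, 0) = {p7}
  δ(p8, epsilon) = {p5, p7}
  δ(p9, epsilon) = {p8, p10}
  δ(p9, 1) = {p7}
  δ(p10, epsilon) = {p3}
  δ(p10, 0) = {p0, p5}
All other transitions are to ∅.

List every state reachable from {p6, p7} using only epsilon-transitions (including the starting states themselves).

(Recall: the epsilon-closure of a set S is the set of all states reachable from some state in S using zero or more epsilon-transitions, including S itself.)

{p0, p1, p3, p5, p6, p7, p10}

Start with {p6, p7}.
From p7 via epsilon: add p5.
From p5 via epsilon: add p0, p10.
From p10 via epsilon: add p3.
From p3 via epsilon: add p1.
No new states can be added; the closed set is {p0, p1, p3, p5, p6, p7, p10}.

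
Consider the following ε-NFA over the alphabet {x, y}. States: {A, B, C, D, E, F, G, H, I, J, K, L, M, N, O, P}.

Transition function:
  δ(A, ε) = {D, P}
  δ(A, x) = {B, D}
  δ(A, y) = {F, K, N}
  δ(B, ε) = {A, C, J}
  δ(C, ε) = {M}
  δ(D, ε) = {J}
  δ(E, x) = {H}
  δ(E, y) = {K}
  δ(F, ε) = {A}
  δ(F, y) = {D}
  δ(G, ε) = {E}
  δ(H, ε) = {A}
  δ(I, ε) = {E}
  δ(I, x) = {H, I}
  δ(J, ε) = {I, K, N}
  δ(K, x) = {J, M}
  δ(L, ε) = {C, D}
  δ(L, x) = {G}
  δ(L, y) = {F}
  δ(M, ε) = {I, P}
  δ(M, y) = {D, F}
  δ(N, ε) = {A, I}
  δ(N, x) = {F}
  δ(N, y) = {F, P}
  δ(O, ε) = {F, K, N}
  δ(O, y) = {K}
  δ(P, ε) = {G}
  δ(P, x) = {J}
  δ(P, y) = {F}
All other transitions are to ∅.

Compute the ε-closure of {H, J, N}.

Start with {H, J, N}.
From H via ε: add A.
From J via ε: add I, K.
From A via ε: add D, P.
From I via ε: add E.
From P via ε: add G.
No new states can be added; the closed set is {A, D, E, G, H, I, J, K, N, P}.

{A, D, E, G, H, I, J, K, N, P}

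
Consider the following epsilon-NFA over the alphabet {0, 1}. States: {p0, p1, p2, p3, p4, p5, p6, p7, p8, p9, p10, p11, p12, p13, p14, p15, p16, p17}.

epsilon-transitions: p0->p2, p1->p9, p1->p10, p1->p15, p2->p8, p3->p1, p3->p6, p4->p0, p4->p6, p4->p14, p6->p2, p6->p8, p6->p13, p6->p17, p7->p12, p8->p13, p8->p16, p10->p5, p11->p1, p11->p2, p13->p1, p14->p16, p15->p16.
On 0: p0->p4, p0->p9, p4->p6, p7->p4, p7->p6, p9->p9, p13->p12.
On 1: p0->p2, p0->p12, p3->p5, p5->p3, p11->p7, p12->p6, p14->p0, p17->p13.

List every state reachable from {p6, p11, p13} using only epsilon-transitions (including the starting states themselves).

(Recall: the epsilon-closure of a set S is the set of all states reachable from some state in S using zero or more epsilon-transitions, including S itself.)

Start with {p6, p11, p13}.
From p6 via epsilon: add p2, p8, p17.
From p11 via epsilon: add p1.
From p1 via epsilon: add p9, p10, p15.
From p8 via epsilon: add p16.
From p10 via epsilon: add p5.
No new states can be added; the closed set is {p1, p2, p5, p6, p8, p9, p10, p11, p13, p15, p16, p17}.

{p1, p2, p5, p6, p8, p9, p10, p11, p13, p15, p16, p17}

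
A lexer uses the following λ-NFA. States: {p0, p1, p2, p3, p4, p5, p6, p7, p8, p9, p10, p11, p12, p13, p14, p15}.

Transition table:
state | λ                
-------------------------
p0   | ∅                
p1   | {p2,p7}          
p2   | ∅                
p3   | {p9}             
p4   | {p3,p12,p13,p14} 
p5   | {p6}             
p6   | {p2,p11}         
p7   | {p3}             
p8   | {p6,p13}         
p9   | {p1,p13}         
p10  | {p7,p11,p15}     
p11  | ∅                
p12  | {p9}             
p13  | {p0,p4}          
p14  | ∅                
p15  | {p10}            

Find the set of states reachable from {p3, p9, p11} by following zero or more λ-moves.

Start with {p3, p9, p11}.
From p9 via λ: add p1, p13.
From p1 via λ: add p2, p7.
From p13 via λ: add p0, p4.
From p4 via λ: add p12, p14.
No new states can be added; the closed set is {p0, p1, p2, p3, p4, p7, p9, p11, p12, p13, p14}.

{p0, p1, p2, p3, p4, p7, p9, p11, p12, p13, p14}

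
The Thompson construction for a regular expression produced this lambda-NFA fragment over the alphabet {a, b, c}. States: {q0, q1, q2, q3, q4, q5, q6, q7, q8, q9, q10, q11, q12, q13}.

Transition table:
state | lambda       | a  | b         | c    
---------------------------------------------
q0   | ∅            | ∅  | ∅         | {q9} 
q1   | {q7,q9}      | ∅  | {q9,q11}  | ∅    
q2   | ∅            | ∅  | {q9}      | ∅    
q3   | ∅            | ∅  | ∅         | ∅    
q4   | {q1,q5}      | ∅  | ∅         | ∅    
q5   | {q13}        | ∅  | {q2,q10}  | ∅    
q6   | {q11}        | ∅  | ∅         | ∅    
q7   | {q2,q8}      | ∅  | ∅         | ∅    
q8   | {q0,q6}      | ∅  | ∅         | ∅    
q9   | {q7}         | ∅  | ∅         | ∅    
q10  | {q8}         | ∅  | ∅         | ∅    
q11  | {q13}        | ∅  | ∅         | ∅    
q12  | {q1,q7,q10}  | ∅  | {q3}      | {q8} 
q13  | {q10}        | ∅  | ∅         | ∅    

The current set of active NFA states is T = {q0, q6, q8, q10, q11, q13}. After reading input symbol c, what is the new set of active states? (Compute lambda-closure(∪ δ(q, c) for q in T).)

q0 on c → {q9}.
No c-transition from q6, q8, q10, q11, q13.
Union after reading c: {q9}.
Now take the lambda-closure:
From q9 via lambda: add q7.
From q7 via lambda: add q2, q8.
From q8 via lambda: add q0, q6.
From q6 via lambda: add q11.
From q11 via lambda: add q13.
From q13 via lambda: add q10.
No new states can be added; the closed set is {q0, q2, q6, q7, q8, q9, q10, q11, q13}.

{q0, q2, q6, q7, q8, q9, q10, q11, q13}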